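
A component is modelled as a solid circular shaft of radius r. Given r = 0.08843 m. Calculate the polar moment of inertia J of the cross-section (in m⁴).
Model: a solid circular shaft of radius r, so J = (π·r^4) / 2.
Substitute:
  J = (π × 0.08843^4) / 2
  J = 9.605 × 10⁻⁵ m⁴
Final answer: J = 9.605 × 10⁻⁵ m⁴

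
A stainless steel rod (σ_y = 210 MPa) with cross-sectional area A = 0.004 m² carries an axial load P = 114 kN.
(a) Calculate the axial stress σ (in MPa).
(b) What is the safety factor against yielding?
(a) Axial stress σ = P/A. Convert P = 114 kN = 114000 N.
  σ = 114000 / 0.004 = 2.85 × 10⁷ Pa = 28.5 MPa
(b) Safety factor SF = σ_y/σ = 210 / 28.5 = 7.368
Final answer: (a) σ = 28.5 MPa, (b) SF = 7.368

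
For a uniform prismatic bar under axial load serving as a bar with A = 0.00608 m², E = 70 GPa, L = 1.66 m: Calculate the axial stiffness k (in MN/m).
Model: a uniform prismatic bar under axial load, so k = (A·E) / L.
Convert to SI units:
  E = 70 GPa = 7 × 10¹⁰ Pa
Substitute:
  k = (0.00608 × (7 × 10¹⁰)) / 1.66
  k = 2.564 × 10⁸ N/m
Convert: k = 2.564 × 10⁸ N/m = 256.4 MN/m
Final answer: k = 256.4 MN/m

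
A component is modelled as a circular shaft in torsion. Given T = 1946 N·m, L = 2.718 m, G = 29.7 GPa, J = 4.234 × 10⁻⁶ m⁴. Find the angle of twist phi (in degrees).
Model: a circular shaft in torsion, so phi = (T·L) / (G·J).
Convert to SI units:
  G = 29.7 GPa = 2.97 × 10¹⁰ Pa
Substitute:
  phi = (1946 × 2.718) / ((2.97 × 10¹⁰) × (4.234 × 10⁻⁶))
  phi = 0.04206 rad
Convert to degrees: phi = 0.04206 × 180/π = 2.41°
Final answer: phi = 2.41°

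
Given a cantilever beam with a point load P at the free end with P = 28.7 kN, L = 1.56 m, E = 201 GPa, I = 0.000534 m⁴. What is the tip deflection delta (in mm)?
Model: a cantilever beam with a point load P at the free end, so delta = (P·L^3) / (3·E·I).
Convert to SI units:
  P = 28.7 kN = 28700 N
  E = 201 GPa = 2.01 × 10¹¹ Pa
Substitute:
  delta = (28700 × 1.56^3) / (3 × (2.01 × 10¹¹) × 0.000534)
  delta = 0.0003384 m
Convert: delta = 0.0003384 m = 0.3384 mm
Final answer: delta = 0.3384 mm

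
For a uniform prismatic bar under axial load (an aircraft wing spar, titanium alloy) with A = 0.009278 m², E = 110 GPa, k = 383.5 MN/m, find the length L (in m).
Model: a uniform prismatic bar under axial load, so k = (A·E) / L.
Solve for L: L = (A·E) / k.
Convert to SI units:
  E = 110 GPa = 1.1 × 10¹¹ Pa
  k = 383.5 MN/m = 3.835 × 10⁸ N/m
Substitute:
  L = (0.009278 × (1.1 × 10¹¹)) / (3.835 × 10⁸)
  L = 2.661 m
Final answer: L = 2.661 m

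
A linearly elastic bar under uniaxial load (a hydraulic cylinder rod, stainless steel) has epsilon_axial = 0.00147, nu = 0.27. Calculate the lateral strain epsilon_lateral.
Model: a linearly elastic bar under uniaxial load, so epsilon_lateral = -nu·epsilon_axial.
Substitute:
  epsilon_lateral = -(0.27 × 0.00147)
  epsilon_lateral = -0.0003969
Final answer: epsilon_lateral = -0.0003969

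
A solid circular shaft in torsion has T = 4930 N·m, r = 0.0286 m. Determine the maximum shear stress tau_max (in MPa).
Model: a solid circular shaft in torsion, so tau_max = (2·T) / (π·r^3).
Substitute:
  tau_max = (2 × 4930) / (π × 0.0286^3)
  tau_max = 1.342 × 10⁸ Pa
Convert: tau_max = 1.342 × 10⁸ Pa = 134.2 MPa
Final answer: tau_max = 134.2 MPa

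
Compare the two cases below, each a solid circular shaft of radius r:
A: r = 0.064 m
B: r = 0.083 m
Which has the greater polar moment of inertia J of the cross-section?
Model: a solid circular shaft of radius r, so J = (π·r^4) / 2 (SI units).
  A: J = (π × 0.064^4) / 2 = 2.635 × 10⁻⁵ m⁴
  B: J = (π × 0.083^4) / 2 = 7.455 × 10⁻⁵ m⁴
7.455 × 10⁻⁵ m⁴ > 2.635 × 10⁻⁵ m⁴, so B is larger.
Final answer: B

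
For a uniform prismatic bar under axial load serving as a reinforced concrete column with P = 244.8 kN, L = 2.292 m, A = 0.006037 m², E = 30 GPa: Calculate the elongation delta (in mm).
Model: a uniform prismatic bar under axial load, so delta = (P·L) / (A·E).
Convert to SI units:
  P = 244.8 kN = 244800 N
  E = 30 GPa = 3 × 10¹⁰ Pa
Substitute:
  delta = (244800 × 2.292) / (0.006037 × (3 × 10¹⁰))
  delta = 0.003098 m
Convert: delta = 0.003098 m = 3.098 mm
Final answer: delta = 3.098 mm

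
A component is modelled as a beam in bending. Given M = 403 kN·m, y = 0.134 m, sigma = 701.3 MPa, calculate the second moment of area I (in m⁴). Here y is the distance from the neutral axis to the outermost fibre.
Model: a beam in bending, so sigma = (M·y) / I.
Solve for I: I = (M·y) / sigma.
Convert to SI units:
  M = 403 kN·m = 403000 N·m
  sigma = 701.3 MPa = 7.013 × 10⁸ Pa
Substitute:
  I = (403000 × 0.134) / (7.013 × 10⁸)
  I = 7.7 × 10⁻⁵ m⁴
Final answer: I = 7.7 × 10⁻⁵ m⁴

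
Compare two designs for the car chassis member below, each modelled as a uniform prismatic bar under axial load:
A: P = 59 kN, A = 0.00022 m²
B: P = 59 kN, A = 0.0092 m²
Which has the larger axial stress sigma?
Model: a uniform prismatic bar under axial load, so sigma = P / A (SI units).
  A: sigma = 59000 / 0.00022 = 2.682 × 10⁸ Pa = 268.2 MPa
  B: sigma = 59000 / 0.0092 = 6.413 × 10⁶ Pa = 6.413 MPa
268.2 MPa > 6.413 MPa, so A is larger.
Final answer: A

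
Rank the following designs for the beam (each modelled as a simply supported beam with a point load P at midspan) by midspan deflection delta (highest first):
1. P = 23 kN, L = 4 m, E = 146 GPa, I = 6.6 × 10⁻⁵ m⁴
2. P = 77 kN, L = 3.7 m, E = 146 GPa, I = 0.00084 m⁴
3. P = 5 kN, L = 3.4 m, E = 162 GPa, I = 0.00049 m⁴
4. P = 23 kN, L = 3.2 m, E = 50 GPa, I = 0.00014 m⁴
Model: a simply supported beam with a point load P at midspan, so delta = (P·L^3) / (48·E·I) (SI units).
  Case 1: delta = (23000 × 4^3) / (48 × (1.46 × 10¹¹) × (6.6 × 10⁻⁵)) = 0.003183 m = 3.183 mm
  Case 2: delta = (77000 × 3.7^3) / (48 × (1.46 × 10¹¹) × 0.00084) = 0.0006626 m = 0.6626 mm
  Case 3: delta = (5000 × 3.4^3) / (48 × (1.62 × 10¹¹) × 0.00049) = 5.158 × 10⁻⁵ m = 0.05158 mm
  Case 4: delta = (23000 × 3.2^3) / (48 × (5 × 10¹⁰) × 0.00014) = 0.002243 m = 2.243 mm
Ordering: 3.183 mm (case 1) > 2.243 mm (case 4) > 0.6626 mm (case 2) > 0.05158 mm (case 3)
Final answer: 1, 4, 2, 3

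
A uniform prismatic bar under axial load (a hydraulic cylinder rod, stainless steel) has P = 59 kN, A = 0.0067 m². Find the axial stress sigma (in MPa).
Model: a uniform prismatic bar under axial load, so sigma = P / A.
Convert to SI units:
  P = 59 kN = 59000 N
Substitute:
  sigma = 59000 / 0.0067
  sigma = 8.806 × 10⁶ Pa
Convert: sigma = 8.806 × 10⁶ Pa = 8.806 MPa
Final answer: sigma = 8.806 MPa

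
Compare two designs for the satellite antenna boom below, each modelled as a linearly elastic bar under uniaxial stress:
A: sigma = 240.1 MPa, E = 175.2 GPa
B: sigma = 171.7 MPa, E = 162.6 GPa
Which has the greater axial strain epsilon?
Model: a linearly elastic bar under uniaxial stress, so epsilon = sigma / E (SI units).
  A: epsilon = (2.401 × 10⁸) / (1.752 × 10¹¹) = 0.00137
  B: epsilon = (1.717 × 10⁸) / (1.626 × 10¹¹) = 0.001056
0.00137 > 0.001056, so A is larger.
Final answer: A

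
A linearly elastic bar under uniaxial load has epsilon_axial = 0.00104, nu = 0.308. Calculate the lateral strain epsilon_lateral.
Model: a linearly elastic bar under uniaxial load, so epsilon_lateral = -nu·epsilon_axial.
Substitute:
  epsilon_lateral = -(0.308 × 0.00104)
  epsilon_lateral = -0.0003203
Final answer: epsilon_lateral = -0.0003203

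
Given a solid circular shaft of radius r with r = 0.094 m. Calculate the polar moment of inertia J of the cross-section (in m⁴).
Model: a solid circular shaft of radius r, so J = (π·r^4) / 2.
Substitute:
  J = (π × 0.094^4) / 2
  J = 0.0001226 m⁴
Final answer: J = 0.0001226 m⁴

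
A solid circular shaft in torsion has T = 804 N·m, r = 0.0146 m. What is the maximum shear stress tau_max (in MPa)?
Model: a solid circular shaft in torsion, so tau_max = (2·T) / (π·r^3).
Substitute:
  tau_max = (2 × 804) / (π × 0.0146^3)
  tau_max = 1.645 × 10⁸ Pa
Convert: tau_max = 1.645 × 10⁸ Pa = 164.5 MPa
Final answer: tau_max = 164.5 MPa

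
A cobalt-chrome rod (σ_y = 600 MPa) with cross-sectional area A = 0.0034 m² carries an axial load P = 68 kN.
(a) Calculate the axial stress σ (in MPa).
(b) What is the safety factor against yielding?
(a) Axial stress σ = P/A. Convert P = 68 kN = 68000 N.
  σ = 68000 / 0.0034 = 2 × 10⁷ Pa = 20 MPa
(b) Safety factor SF = σ_y/σ = 600 / 20 = 30
Final answer: (a) σ = 20 MPa, (b) SF = 30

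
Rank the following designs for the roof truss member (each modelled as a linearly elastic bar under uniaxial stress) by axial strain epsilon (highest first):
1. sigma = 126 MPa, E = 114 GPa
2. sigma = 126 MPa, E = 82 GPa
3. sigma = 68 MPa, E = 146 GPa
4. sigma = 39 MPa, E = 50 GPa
Model: a linearly elastic bar under uniaxial stress, so epsilon = sigma / E (SI units).
  Case 1: epsilon = (1.26 × 10⁸) / (1.14 × 10¹¹) = 0.001105
  Case 2: epsilon = (1.26 × 10⁸) / (8.2 × 10¹⁰) = 0.001537
  Case 3: epsilon = (6.8 × 10⁷) / (1.46 × 10¹¹) = 0.0004658
  Case 4: epsilon = (3.9 × 10⁷) / (5 × 10¹⁰) = 0.00078
Ordering: 0.001537 (case 2) > 0.001105 (case 1) > 0.00078 (case 4) > 0.0004658 (case 3)
Final answer: 2, 1, 4, 3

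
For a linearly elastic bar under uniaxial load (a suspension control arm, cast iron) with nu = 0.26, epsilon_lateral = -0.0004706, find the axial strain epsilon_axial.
Model: a linearly elastic bar under uniaxial load, so epsilon_lateral = -nu·epsilon_axial.
Solve for epsilon_axial: epsilon_axial = -epsilon_lateral / nu.
Substitute:
  epsilon_axial = -(-0.0004706) / 0.26
  epsilon_axial = 0.00181
Final answer: epsilon_axial = 0.00181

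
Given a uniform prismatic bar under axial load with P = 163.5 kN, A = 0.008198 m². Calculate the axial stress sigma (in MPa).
Model: a uniform prismatic bar under axial load, so sigma = P / A.
Convert to SI units:
  P = 163.5 kN = 163500 N
Substitute:
  sigma = 163500 / 0.008198
  sigma = 1.994 × 10⁷ Pa
Convert: sigma = 1.994 × 10⁷ Pa = 19.94 MPa
Final answer: sigma = 19.94 MPa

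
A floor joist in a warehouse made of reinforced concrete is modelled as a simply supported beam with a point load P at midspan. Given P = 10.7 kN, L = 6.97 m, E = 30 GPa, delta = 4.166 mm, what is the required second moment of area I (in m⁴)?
Model: a simply supported beam with a point load P at midspan, so delta = (P·L^3) / (48·E·I).
Solve for I: I = (P·L^3) / (48·delta·E).
Convert to SI units:
  P = 10.7 kN = 10700 N
  E = 30 GPa = 3 × 10¹⁰ Pa
  delta = 4.166 mm = 0.004166 m
Substitute:
  I = (10700 × 6.97^3) / (48 × 0.004166 × (3 × 10¹⁰))
  I = 0.0006039 m⁴
Final answer: I = 0.0006039 m⁴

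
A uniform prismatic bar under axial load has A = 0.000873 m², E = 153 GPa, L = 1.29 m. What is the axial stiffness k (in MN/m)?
Model: a uniform prismatic bar under axial load, so k = (A·E) / L.
Convert to SI units:
  E = 153 GPa = 1.53 × 10¹¹ Pa
Substitute:
  k = (0.000873 × (1.53 × 10¹¹)) / 1.29
  k = 1.035 × 10⁸ N/m
Convert: k = 1.035 × 10⁸ N/m = 103.5 MN/m
Final answer: k = 103.5 MN/m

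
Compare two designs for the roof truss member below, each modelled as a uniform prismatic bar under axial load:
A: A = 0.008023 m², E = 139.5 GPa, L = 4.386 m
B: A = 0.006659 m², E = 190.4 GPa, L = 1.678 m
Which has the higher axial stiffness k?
Model: a uniform prismatic bar under axial load, so k = (A·E) / L (SI units).
  A: k = (0.008023 × (1.395 × 10¹¹)) / 4.386 = 2.552 × 10⁸ N/m = 255.2 MN/m
  B: k = (0.006659 × (1.904 × 10¹¹)) / 1.678 = 7.556 × 10⁸ N/m = 755.6 MN/m
755.6 MN/m > 255.2 MN/m, so B is larger.
Final answer: B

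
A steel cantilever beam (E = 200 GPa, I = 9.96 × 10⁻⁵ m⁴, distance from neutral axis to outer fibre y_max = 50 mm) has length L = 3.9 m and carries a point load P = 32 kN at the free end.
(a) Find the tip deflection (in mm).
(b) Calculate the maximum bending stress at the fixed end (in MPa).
(a) Tip deflection of a cantilever with an end point load: δ = P·L^3 / (3·E·I). Convert P = 32 kN = 32000 N, E = 200 GPa = 2 × 10¹¹ Pa.
  δ = (32000 × 3.9^3) / (3 × (2 × 10¹¹) × (9.96 × 10⁻⁵)) = 0.03176 m = 31.76 mm
(b) Maximum bending moment at the fixed end: M = P·L = 32000 × 3.9 = 124800 N·m. Convert y_max = 50 mm = 0.05 m.
  σ = M·y_max / I = (124800 × 0.05) / (9.96 × 10⁻⁵) = 6.265 × 10⁷ Pa = 62.65 MPa
Final answer: (a) δ = 31.76 mm, (b) σ = 62.65 MPa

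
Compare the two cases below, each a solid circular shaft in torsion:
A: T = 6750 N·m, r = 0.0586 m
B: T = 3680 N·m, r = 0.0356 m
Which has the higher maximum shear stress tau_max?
Model: a solid circular shaft in torsion, so tau_max = (2·T) / (π·r^3) (SI units).
  A: tau_max = (2 × 6750) / (π × 0.0586^3) = 2.135 × 10⁷ Pa = 21.35 MPa
  B: tau_max = (2 × 3680) / (π × 0.0356^3) = 5.193 × 10⁷ Pa = 51.93 MPa
51.93 MPa > 21.35 MPa, so B is larger.
Final answer: B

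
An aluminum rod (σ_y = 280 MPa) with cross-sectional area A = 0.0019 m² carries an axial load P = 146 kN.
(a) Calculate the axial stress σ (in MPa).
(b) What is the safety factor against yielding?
(a) Axial stress σ = P/A. Convert P = 146 kN = 146000 N.
  σ = 146000 / 0.0019 = 7.684 × 10⁷ Pa = 76.84 MPa
(b) Safety factor SF = σ_y/σ = 280 / 76.84 = 3.644
Final answer: (a) σ = 76.84 MPa, (b) SF = 3.644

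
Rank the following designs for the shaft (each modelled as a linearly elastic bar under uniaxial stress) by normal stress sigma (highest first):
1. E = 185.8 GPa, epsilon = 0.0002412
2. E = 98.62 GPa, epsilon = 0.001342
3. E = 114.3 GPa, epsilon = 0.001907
Model: a linearly elastic bar under uniaxial stress, so sigma = E·epsilon (SI units).
  Case 1: sigma = (1.858 × 10¹¹) × 0.0002412 = 4.481 × 10⁷ Pa = 44.81 MPa
  Case 2: sigma = (9.862 × 10¹⁰) × 0.001342 = 1.323 × 10⁸ Pa = 132.3 MPa
  Case 3: sigma = (1.143 × 10¹¹) × 0.001907 = 2.18 × 10⁸ Pa = 218 MPa
Ordering: 218 MPa (case 3) > 132.3 MPa (case 2) > 44.81 MPa (case 1)
Final answer: 3, 2, 1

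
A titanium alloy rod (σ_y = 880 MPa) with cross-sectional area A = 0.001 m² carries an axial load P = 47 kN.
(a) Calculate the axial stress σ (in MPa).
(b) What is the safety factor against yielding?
(a) Axial stress σ = P/A. Convert P = 47 kN = 47000 N.
  σ = 47000 / 0.001 = 4.7 × 10⁷ Pa = 47 MPa
(b) Safety factor SF = σ_y/σ = 880 / 47 = 18.72
Final answer: (a) σ = 47 MPa, (b) SF = 18.72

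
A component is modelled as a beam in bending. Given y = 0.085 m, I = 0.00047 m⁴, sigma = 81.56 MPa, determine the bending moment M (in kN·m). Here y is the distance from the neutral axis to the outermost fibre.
Model: a beam in bending, so sigma = (M·y) / I.
Solve for M: M = (sigma·I) / y.
Convert to SI units:
  sigma = 81.56 MPa = 8.156 × 10⁷ Pa
Substitute:
  M = ((8.156 × 10⁷) × 0.00047) / 0.085
  M = 451000 N·m
Convert: M = 451000 N·m = 451 kN·m
Final answer: M = 451 kN·m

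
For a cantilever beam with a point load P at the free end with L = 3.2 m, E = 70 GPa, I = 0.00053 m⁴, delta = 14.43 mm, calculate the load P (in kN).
Model: a cantilever beam with a point load P at the free end, so delta = (P·L^3) / (3·E·I).
Solve for P: P = (3·delta·E·I) / L^3.
Convert to SI units:
  E = 70 GPa = 7 × 10¹⁰ Pa
  delta = 14.43 mm = 0.01443 m
Substitute:
  P = (3 × 0.01443 × (7 × 10¹⁰) × 0.00053) / 3.2^3
  P = 49010 N
Convert: P = 49010 N = 49.01 kN
Final answer: P = 49.01 kN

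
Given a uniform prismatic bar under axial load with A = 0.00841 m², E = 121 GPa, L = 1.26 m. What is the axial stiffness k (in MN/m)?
Model: a uniform prismatic bar under axial load, so k = (A·E) / L.
Convert to SI units:
  E = 121 GPa = 1.21 × 10¹¹ Pa
Substitute:
  k = (0.00841 × (1.21 × 10¹¹)) / 1.26
  k = 8.076 × 10⁸ N/m
Convert: k = 8.076 × 10⁸ N/m = 807.6 MN/m
Final answer: k = 807.6 MN/m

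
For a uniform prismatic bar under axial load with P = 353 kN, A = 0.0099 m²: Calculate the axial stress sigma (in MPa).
Model: a uniform prismatic bar under axial load, so sigma = P / A.
Convert to SI units:
  P = 353 kN = 353000 N
Substitute:
  sigma = 353000 / 0.0099
  sigma = 3.566 × 10⁷ Pa
Convert: sigma = 3.566 × 10⁷ Pa = 35.66 MPa
Final answer: sigma = 35.66 MPa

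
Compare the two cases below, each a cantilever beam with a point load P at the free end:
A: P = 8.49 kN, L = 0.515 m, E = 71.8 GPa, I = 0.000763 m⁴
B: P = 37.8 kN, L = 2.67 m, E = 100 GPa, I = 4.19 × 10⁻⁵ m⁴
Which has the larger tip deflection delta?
Model: a cantilever beam with a point load P at the free end, so delta = (P·L^3) / (3·E·I) (SI units).
  A: delta = (8490 × 0.515^3) / (3 × (7.18 × 10¹⁰) × 0.000763) = 7.056 × 10⁻⁶ m = 0.007056 mm
  B: delta = (37800 × 2.67^3) / (3 × (1 × 10¹¹) × (4.19 × 10⁻⁵)) = 0.05724 m = 57.24 mm
57.24 mm > 0.007056 mm, so B is larger.
Final answer: B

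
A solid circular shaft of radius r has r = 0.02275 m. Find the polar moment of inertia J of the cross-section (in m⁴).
Model: a solid circular shaft of radius r, so J = (π·r^4) / 2.
Substitute:
  J = (π × 0.02275^4) / 2
  J = 4.208 × 10⁻⁷ m⁴
Final answer: J = 4.208 × 10⁻⁷ m⁴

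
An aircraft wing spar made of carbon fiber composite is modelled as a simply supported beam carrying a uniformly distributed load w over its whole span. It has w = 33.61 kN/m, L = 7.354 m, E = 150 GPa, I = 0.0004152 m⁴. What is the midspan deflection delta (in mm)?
Model: a simply supported beam carrying a uniformly distributed load w over its whole span, so delta = (5·w·L^4) / (384·E·I).
Convert to SI units:
  w = 33.61 kN/m = 33610 N/m
  E = 150 GPa = 1.5 × 10¹¹ Pa
Substitute:
  delta = (5 × 33610 × 7.354^4) / (384 × (1.5 × 10¹¹) × 0.0004152)
  delta = 0.02055 m
Convert: delta = 0.02055 m = 20.55 mm
Final answer: delta = 20.55 mm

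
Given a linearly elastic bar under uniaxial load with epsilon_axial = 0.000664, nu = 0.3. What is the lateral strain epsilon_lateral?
Model: a linearly elastic bar under uniaxial load, so epsilon_lateral = -nu·epsilon_axial.
Substitute:
  epsilon_lateral = -(0.3 × 0.000664)
  epsilon_lateral = -0.0001992
Final answer: epsilon_lateral = -0.0001992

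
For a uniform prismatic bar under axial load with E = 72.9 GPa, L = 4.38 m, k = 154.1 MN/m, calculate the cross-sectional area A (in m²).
Model: a uniform prismatic bar under axial load, so k = (A·E) / L.
Solve for A: A = (k·L) / E.
Convert to SI units:
  E = 72.9 GPa = 7.29 × 10¹⁰ Pa
  k = 154.1 MN/m = 1.541 × 10⁸ N/m
Substitute:
  A = ((1.541 × 10⁸) × 4.38) / (7.29 × 10¹⁰)
  A = 0.009259 m²
Final answer: A = 0.009259 m²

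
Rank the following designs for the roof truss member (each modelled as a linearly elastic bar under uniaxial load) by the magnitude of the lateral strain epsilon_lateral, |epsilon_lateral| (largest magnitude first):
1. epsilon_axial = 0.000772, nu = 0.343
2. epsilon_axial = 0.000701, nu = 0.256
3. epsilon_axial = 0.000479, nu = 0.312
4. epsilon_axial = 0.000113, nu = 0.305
Model: a linearly elastic bar under uniaxial load, so epsilon_lateral = -nu·epsilon_axial (SI units).
  Case 1: epsilon_lateral = -(0.343 × 0.000772) = -0.0002648
  Case 2: epsilon_lateral = -(0.256 × 0.000701) = -0.0001795
  Case 3: epsilon_lateral = -(0.312 × 0.000479) = -0.0001494
  Case 4: epsilon_lateral = -(0.305 × 0.000113) = -3.446 × 10⁻⁵
Ordering by |epsilon_lateral|: 0.0002648 (case 1) > 0.0001795 (case 2) > 0.0001494 (case 3) > 3.446 × 10⁻⁵ (case 4)
Final answer: 1, 2, 3, 4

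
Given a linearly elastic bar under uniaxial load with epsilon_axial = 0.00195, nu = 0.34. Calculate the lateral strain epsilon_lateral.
Model: a linearly elastic bar under uniaxial load, so epsilon_lateral = -nu·epsilon_axial.
Substitute:
  epsilon_lateral = -(0.34 × 0.00195)
  epsilon_lateral = -0.000663
Final answer: epsilon_lateral = -0.000663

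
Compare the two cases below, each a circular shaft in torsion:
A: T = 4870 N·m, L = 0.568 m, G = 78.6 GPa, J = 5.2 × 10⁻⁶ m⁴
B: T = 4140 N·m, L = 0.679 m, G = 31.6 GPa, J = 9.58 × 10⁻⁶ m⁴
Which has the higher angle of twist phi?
Model: a circular shaft in torsion, so phi = (T·L) / (G·J) (SI units).
  A: phi = (4870 × 0.568) / ((7.86 × 10¹⁰) × (5.2 × 10⁻⁶)) = 0.006768 rad = 0.3878°
  B: phi = (4140 × 0.679) / ((3.16 × 10¹⁰) × (9.58 × 10⁻⁶)) = 0.009286 rad = 0.532°
0.532° > 0.3878°, so B is larger.
Final answer: B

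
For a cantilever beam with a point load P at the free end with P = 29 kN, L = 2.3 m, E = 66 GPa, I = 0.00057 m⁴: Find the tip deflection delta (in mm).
Model: a cantilever beam with a point load P at the free end, so delta = (P·L^3) / (3·E·I).
Convert to SI units:
  P = 29 kN = 29000 N
  E = 66 GPa = 6.6 × 10¹⁰ Pa
Substitute:
  delta = (29000 × 2.3^3) / (3 × (6.6 × 10¹⁰) × 0.00057)
  delta = 0.003126 m
Convert: delta = 0.003126 m = 3.126 mm
Final answer: delta = 3.126 mm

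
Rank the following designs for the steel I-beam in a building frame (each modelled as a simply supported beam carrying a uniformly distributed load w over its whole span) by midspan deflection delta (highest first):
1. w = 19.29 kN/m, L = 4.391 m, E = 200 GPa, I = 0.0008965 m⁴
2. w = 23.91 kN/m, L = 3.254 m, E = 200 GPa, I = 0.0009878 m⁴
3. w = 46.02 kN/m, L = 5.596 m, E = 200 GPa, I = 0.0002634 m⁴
Model: a simply supported beam carrying a uniformly distributed load w over its whole span, so delta = (5·w·L^4) / (384·E·I) (SI units).
  Case 1: delta = (5 × 19290 × 4.391^4) / (384 × (2 × 10¹¹) × 0.0008965) = 0.0005208 m = 0.5208 mm
  Case 2: delta = (5 × 23910 × 3.254^4) / (384 × (2 × 10¹¹) × 0.0009878) = 0.0001767 m = 0.1767 mm
  Case 3: delta = (5 × 46020 × 5.596^4) / (384 × (2 × 10¹¹) × 0.0002634) = 0.01115 m = 11.15 mm
Ordering: 11.15 mm (case 3) > 0.5208 mm (case 1) > 0.1767 mm (case 2)
Final answer: 3, 1, 2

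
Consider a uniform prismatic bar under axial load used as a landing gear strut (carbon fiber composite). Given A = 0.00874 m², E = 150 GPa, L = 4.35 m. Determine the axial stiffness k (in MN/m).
Model: a uniform prismatic bar under axial load, so k = (A·E) / L.
Convert to SI units:
  E = 150 GPa = 1.5 × 10¹¹ Pa
Substitute:
  k = (0.00874 × (1.5 × 10¹¹)) / 4.35
  k = 3.014 × 10⁸ N/m
Convert: k = 3.014 × 10⁸ N/m = 301.4 MN/m
Final answer: k = 301.4 MN/m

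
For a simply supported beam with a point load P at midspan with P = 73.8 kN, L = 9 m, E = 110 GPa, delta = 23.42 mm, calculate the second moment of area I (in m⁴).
Model: a simply supported beam with a point load P at midspan, so delta = (P·L^3) / (48·E·I).
Solve for I: I = (P·L^3) / (48·delta·E).
Convert to SI units:
  P = 73.8 kN = 73800 N
  E = 110 GPa = 1.1 × 10¹¹ Pa
  delta = 23.42 mm = 0.02342 m
Substitute:
  I = (73800 × 9^3) / (48 × 0.02342 × (1.1 × 10¹¹))
  I = 0.0004351 m⁴
Final answer: I = 0.0004351 m⁴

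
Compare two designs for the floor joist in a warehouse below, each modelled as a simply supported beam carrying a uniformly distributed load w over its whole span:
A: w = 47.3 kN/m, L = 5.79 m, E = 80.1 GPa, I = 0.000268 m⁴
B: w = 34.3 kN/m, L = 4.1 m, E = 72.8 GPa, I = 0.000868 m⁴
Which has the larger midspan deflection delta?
Model: a simply supported beam carrying a uniformly distributed load w over its whole span, so delta = (5·w·L^4) / (384·E·I) (SI units).
  A: delta = (5 × 47300 × 5.79^4) / (384 × (8.01 × 10¹⁰) × 0.000268) = 0.03224 m = 32.24 mm
  B: delta = (5 × 34300 × 4.1^4) / (384 × (7.28 × 10¹⁰) × 0.000868) = 0.001997 m = 1.997 mm
32.24 mm > 1.997 mm, so A is larger.
Final answer: A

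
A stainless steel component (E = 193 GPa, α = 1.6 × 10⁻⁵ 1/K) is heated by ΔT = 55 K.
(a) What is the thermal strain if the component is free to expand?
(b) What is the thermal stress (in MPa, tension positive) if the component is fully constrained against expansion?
(a) Free thermal strain ε_th = α·ΔT = (1.6 × 10⁻⁵) × 55 = 0.00088
(b) Fully constrained, the expansion is suppressed, so σ = -E·α·ΔT. Convert E = 193 GPa = 1.93 × 10¹¹ Pa.
  σ = -(1.93 × 10¹¹) × (1.6 × 10⁻⁵) × 55 = -1.698 × 10⁸ Pa = -169.8 MPa (compressive)
Final answer: (a) ε_th = 0.00088, (b) σ = -169.8 MPa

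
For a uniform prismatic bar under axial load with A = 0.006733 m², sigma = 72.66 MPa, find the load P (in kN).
Model: a uniform prismatic bar under axial load, so sigma = P / A.
Solve for P: P = sigma·A.
Convert to SI units:
  sigma = 72.66 MPa = 7.266 × 10⁷ Pa
Substitute:
  P = (7.266 × 10⁷) × 0.006733
  P = 489200 N
Convert: P = 489200 N = 489.2 kN
Final answer: P = 489.2 kN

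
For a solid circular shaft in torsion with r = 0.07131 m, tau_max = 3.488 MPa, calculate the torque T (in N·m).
Model: a solid circular shaft in torsion, so tau_max = (2·T) / (π·r^3).
Solve for T: T = (π·tau_max·r^3) / 2.
Convert to SI units:
  tau_max = 3.488 MPa = 3.488 × 10⁶ Pa
Substitute:
  T = (π × (3.488 × 10⁶) × 0.07131^3) / 2
  T = 1987 N·m
Final answer: T = 1987 N·m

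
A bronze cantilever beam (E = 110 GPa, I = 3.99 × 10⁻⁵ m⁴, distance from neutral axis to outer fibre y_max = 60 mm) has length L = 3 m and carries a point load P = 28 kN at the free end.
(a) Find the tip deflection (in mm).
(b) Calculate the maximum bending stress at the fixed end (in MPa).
(a) Tip deflection of a cantilever with an end point load: δ = P·L^3 / (3·E·I). Convert P = 28 kN = 28000 N, E = 110 GPa = 1.1 × 10¹¹ Pa.
  δ = (28000 × 3^3) / (3 × (1.1 × 10¹¹) × (3.99 × 10⁻⁵)) = 0.05742 m = 57.42 mm
(b) Maximum bending moment at the fixed end: M = P·L = 28000 × 3 = 84000 N·m. Convert y_max = 60 mm = 0.06 m.
  σ = M·y_max / I = (84000 × 0.06) / (3.99 × 10⁻⁵) = 1.263 × 10⁸ Pa = 126.3 MPa
Final answer: (a) δ = 57.42 mm, (b) σ = 126.3 MPa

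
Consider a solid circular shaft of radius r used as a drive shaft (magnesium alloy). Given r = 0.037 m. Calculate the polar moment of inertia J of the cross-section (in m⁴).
Model: a solid circular shaft of radius r, so J = (π·r^4) / 2.
Substitute:
  J = (π × 0.037^4) / 2
  J = 2.944 × 10⁻⁶ m⁴
Final answer: J = 2.944 × 10⁻⁶ m⁴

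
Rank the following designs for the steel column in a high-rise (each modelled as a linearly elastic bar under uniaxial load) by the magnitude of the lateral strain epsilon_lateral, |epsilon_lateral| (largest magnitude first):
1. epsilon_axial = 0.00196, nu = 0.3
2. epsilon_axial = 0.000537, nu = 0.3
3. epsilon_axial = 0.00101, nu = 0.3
Model: a linearly elastic bar under uniaxial load, so epsilon_lateral = -nu·epsilon_axial (SI units).
  Case 1: epsilon_lateral = -(0.3 × 0.00196) = -0.000588
  Case 2: epsilon_lateral = -(0.3 × 0.000537) = -0.0001611
  Case 3: epsilon_lateral = -(0.3 × 0.00101) = -0.000303
Ordering by |epsilon_lateral|: 0.000588 (case 1) > 0.000303 (case 3) > 0.0001611 (case 2)
Final answer: 1, 3, 2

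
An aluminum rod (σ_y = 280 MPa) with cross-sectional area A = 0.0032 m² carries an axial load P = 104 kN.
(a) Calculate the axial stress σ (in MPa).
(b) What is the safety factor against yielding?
(a) Axial stress σ = P/A. Convert P = 104 kN = 104000 N.
  σ = 104000 / 0.0032 = 3.25 × 10⁷ Pa = 32.5 MPa
(b) Safety factor SF = σ_y/σ = 280 / 32.5 = 8.615
Final answer: (a) σ = 32.5 MPa, (b) SF = 8.615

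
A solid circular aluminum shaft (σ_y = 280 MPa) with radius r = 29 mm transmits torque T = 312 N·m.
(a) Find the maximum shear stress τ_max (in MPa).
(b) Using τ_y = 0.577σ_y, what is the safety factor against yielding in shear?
(a) For a solid circular shaft, τ_max = T·r/J with J = π·r^4/2, i.e. τ_max = 2·T / (π·r^3). Convert r = 29 mm = 0.029 m.
  τ_max = (2 × 312) / (π × 0.029^3) = 8.144 × 10⁶ Pa = 8.144 MPa
(b) τ_y = 0.577 × 280 = 161.56 MPa
  SF = τ_y/τ_max = 161.56 / 8.144 = 19.84
Final answer: (a) τ_max = 8.144 MPa, (b) SF = 19.84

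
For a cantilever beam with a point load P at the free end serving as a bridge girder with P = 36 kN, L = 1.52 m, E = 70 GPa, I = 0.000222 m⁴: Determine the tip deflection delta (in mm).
Model: a cantilever beam with a point load P at the free end, so delta = (P·L^3) / (3·E·I).
Convert to SI units:
  P = 36 kN = 36000 N
  E = 70 GPa = 7 × 10¹⁰ Pa
Substitute:
  delta = (36000 × 1.52^3) / (3 × (7 × 10¹⁰) × 0.000222)
  delta = 0.002712 m
Convert: delta = 0.002712 m = 2.712 mm
Final answer: delta = 2.712 mm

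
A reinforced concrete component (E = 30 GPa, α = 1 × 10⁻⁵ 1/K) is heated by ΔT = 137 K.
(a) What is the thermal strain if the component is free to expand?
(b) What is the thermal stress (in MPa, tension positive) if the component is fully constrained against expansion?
(a) Free thermal strain ε_th = α·ΔT = (1 × 10⁻⁵) × 137 = 0.00137
(b) Fully constrained, the expansion is suppressed, so σ = -E·α·ΔT. Convert E = 30 GPa = 3 × 10¹⁰ Pa.
  σ = -(3 × 10¹⁰) × (1 × 10⁻⁵) × 137 = -4.11 × 10⁷ Pa = -41.1 MPa (compressive)
Final answer: (a) ε_th = 0.00137, (b) σ = -41.1 MPa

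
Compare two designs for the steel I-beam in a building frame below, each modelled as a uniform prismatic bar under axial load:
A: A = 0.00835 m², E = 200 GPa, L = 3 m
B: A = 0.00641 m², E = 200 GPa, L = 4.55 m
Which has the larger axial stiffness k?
Model: a uniform prismatic bar under axial load, so k = (A·E) / L (SI units).
  A: k = (0.00835 × (2 × 10¹¹)) / 3 = 5.567 × 10⁸ N/m = 556.7 MN/m
  B: k = (0.00641 × (2 × 10¹¹)) / 4.55 = 2.818 × 10⁸ N/m = 281.8 MN/m
556.7 MN/m > 281.8 MN/m, so A is larger.
Final answer: A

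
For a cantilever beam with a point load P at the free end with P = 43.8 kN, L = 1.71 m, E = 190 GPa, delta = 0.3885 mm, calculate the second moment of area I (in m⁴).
Model: a cantilever beam with a point load P at the free end, so delta = (P·L^3) / (3·E·I).
Solve for I: I = (P·L^3) / (3·delta·E).
Convert to SI units:
  P = 43.8 kN = 43800 N
  E = 190 GPa = 1.9 × 10¹¹ Pa
  delta = 0.3885 mm = 0.0003885 m
Substitute:
  I = (43800 × 1.71^3) / (3 × 0.0003885 × (1.9 × 10¹¹))
  I = 0.000989 m⁴
Final answer: I = 0.000989 m⁴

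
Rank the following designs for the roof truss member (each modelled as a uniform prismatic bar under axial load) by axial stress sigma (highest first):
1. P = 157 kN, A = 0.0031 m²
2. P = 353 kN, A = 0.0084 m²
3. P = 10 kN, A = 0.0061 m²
Model: a uniform prismatic bar under axial load, so sigma = P / A (SI units).
  Case 1: sigma = 157000 / 0.0031 = 5.065 × 10⁷ Pa = 50.65 MPa
  Case 2: sigma = 353000 / 0.0084 = 4.202 × 10⁷ Pa = 42.02 MPa
  Case 3: sigma = 10000 / 0.0061 = 1.639 × 10⁶ Pa = 1.639 MPa
Ordering: 50.65 MPa (case 1) > 42.02 MPa (case 2) > 1.639 MPa (case 3)
Final answer: 1, 2, 3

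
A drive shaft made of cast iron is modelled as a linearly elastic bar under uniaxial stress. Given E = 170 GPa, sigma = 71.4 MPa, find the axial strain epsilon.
Model: a linearly elastic bar under uniaxial stress, so sigma = E·epsilon.
Solve for epsilon: epsilon = sigma / E.
Convert to SI units:
  E = 170 GPa = 1.7 × 10¹¹ Pa
  sigma = 71.4 MPa = 7.14 × 10⁷ Pa
Substitute:
  epsilon = (7.14 × 10⁷) / (1.7 × 10¹¹)
  epsilon = 0.00042
Final answer: epsilon = 0.00042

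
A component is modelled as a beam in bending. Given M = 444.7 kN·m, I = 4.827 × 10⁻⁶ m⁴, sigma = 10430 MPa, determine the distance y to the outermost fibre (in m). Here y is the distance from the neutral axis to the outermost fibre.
Model: a beam in bending, so sigma = (M·y) / I.
Solve for y: y = (sigma·I) / M.
Convert to SI units:
  M = 444.7 kN·m = 444700 N·m
  sigma = 10430 MPa = 1.043 × 10¹⁰ Pa
Substitute:
  y = ((1.043 × 10¹⁰) × (4.827 × 10⁻⁶)) / 444700
  y = 0.1132 m
Final answer: y = 0.1132 m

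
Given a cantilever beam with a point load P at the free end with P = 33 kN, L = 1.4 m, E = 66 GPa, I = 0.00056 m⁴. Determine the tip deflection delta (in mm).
Model: a cantilever beam with a point load P at the free end, so delta = (P·L^3) / (3·E·I).
Convert to SI units:
  P = 33 kN = 33000 N
  E = 66 GPa = 6.6 × 10¹⁰ Pa
Substitute:
  delta = (33000 × 1.4^3) / (3 × (6.6 × 10¹⁰) × 0.00056)
  delta = 0.0008167 m
Convert: delta = 0.0008167 m = 0.8167 mm
Final answer: delta = 0.8167 mm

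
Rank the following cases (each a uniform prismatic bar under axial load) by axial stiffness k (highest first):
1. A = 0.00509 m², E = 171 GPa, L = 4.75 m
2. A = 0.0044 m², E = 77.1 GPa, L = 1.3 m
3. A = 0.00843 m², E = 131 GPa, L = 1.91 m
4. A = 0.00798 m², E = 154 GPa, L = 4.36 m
Model: a uniform prismatic bar under axial load, so k = (A·E) / L (SI units).
  Case 1: k = (0.00509 × (1.71 × 10¹¹)) / 4.75 = 1.832 × 10⁸ N/m = 183.2 MN/m
  Case 2: k = (0.0044 × (7.71 × 10¹⁰)) / 1.3 = 2.61 × 10⁸ N/m = 261 MN/m
  Case 3: k = (0.00843 × (1.31 × 10¹¹)) / 1.91 = 5.782 × 10⁸ N/m = 578.2 MN/m
  Case 4: k = (0.00798 × (1.54 × 10¹¹)) / 4.36 = 2.819 × 10⁸ N/m = 281.9 MN/m
Ordering: 578.2 MN/m (case 3) > 281.9 MN/m (case 4) > 261 MN/m (case 2) > 183.2 MN/m (case 1)
Final answer: 3, 4, 2, 1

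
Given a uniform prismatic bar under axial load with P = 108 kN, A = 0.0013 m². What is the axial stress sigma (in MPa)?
Model: a uniform prismatic bar under axial load, so sigma = P / A.
Convert to SI units:
  P = 108 kN = 108000 N
Substitute:
  sigma = 108000 / 0.0013
  sigma = 8.308 × 10⁷ Pa
Convert: sigma = 8.308 × 10⁷ Pa = 83.08 MPa
Final answer: sigma = 83.08 MPa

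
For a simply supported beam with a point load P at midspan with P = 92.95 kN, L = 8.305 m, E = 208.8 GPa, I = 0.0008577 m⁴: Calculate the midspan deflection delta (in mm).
Model: a simply supported beam with a point load P at midspan, so delta = (P·L^3) / (48·E·I).
Convert to SI units:
  P = 92.95 kN = 92950 N
  E = 208.8 GPa = 2.088 × 10¹¹ Pa
Substitute:
  delta = (92950 × 8.305^3) / (48 × (2.088 × 10¹¹) × 0.0008577)
  delta = 0.006194 m
Convert: delta = 0.006194 m = 6.194 mm
Final answer: delta = 6.194 mm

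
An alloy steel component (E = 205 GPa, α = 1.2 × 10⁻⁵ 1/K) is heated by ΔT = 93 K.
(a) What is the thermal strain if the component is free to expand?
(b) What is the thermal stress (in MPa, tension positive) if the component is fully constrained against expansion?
(a) Free thermal strain ε_th = α·ΔT = (1.2 × 10⁻⁵) × 93 = 0.001116
(b) Fully constrained, the expansion is suppressed, so σ = -E·α·ΔT. Convert E = 205 GPa = 2.05 × 10¹¹ Pa.
  σ = -(2.05 × 10¹¹) × (1.2 × 10⁻⁵) × 93 = -2.288 × 10⁸ Pa = -228.8 MPa (compressive)
Final answer: (a) ε_th = 0.001116, (b) σ = -228.8 MPa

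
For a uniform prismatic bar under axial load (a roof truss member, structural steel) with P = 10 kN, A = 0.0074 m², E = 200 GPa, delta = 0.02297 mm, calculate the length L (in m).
Model: a uniform prismatic bar under axial load, so delta = (P·L) / (A·E).
Solve for L: L = (delta·A·E) / P.
Convert to SI units:
  P = 10 kN = 10000 N
  E = 200 GPa = 2 × 10¹¹ Pa
  delta = 0.02297 mm = 2.297 × 10⁻⁵ m
Substitute:
  L = ((2.297 × 10⁻⁵) × 0.0074 × (2 × 10¹¹)) / 10000
  L = 3.4 m
Final answer: L = 3.4 m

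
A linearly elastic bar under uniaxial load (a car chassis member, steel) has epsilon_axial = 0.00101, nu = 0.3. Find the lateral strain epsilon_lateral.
Model: a linearly elastic bar under uniaxial load, so epsilon_lateral = -nu·epsilon_axial.
Substitute:
  epsilon_lateral = -(0.3 × 0.00101)
  epsilon_lateral = -0.000303
Final answer: epsilon_lateral = -0.000303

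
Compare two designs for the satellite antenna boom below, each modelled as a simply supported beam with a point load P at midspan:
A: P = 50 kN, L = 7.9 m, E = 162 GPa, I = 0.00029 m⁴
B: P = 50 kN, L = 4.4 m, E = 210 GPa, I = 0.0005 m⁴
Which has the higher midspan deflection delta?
Model: a simply supported beam with a point load P at midspan, so delta = (P·L^3) / (48·E·I) (SI units).
  A: delta = (50000 × 7.9^3) / (48 × (1.62 × 10¹¹) × 0.00029) = 0.01093 m = 10.93 mm
  B: delta = (50000 × 4.4^3) / (48 × (2.1 × 10¹¹) × 0.0005) = 0.0008451 m = 0.8451 mm
10.93 mm > 0.8451 mm, so A is larger.
Final answer: A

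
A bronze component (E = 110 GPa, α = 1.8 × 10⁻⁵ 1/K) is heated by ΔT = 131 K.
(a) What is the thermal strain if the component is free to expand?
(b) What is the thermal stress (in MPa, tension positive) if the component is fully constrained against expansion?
(a) Free thermal strain ε_th = α·ΔT = (1.8 × 10⁻⁵) × 131 = 0.002358
(b) Fully constrained, the expansion is suppressed, so σ = -E·α·ΔT. Convert E = 110 GPa = 1.1 × 10¹¹ Pa.
  σ = -(1.1 × 10¹¹) × (1.8 × 10⁻⁵) × 131 = -2.594 × 10⁸ Pa = -259.4 MPa (compressive)
Final answer: (a) ε_th = 0.002358, (b) σ = -259.4 MPa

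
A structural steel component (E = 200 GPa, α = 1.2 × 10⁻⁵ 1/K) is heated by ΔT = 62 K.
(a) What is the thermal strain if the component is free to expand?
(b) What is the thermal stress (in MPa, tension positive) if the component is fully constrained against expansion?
(a) Free thermal strain ε_th = α·ΔT = (1.2 × 10⁻⁵) × 62 = 0.000744
(b) Fully constrained, the expansion is suppressed, so σ = -E·α·ΔT. Convert E = 200 GPa = 2 × 10¹¹ Pa.
  σ = -(2 × 10¹¹) × (1.2 × 10⁻⁵) × 62 = -1.488 × 10⁸ Pa = -148.8 MPa (compressive)
Final answer: (a) ε_th = 0.000744, (b) σ = -148.8 MPa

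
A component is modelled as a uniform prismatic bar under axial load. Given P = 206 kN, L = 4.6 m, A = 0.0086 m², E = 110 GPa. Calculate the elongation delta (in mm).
Model: a uniform prismatic bar under axial load, so delta = (P·L) / (A·E).
Convert to SI units:
  P = 206 kN = 206000 N
  E = 110 GPa = 1.1 × 10¹¹ Pa
Substitute:
  delta = (206000 × 4.6) / (0.0086 × (1.1 × 10¹¹))
  delta = 0.001002 m
Convert: delta = 0.001002 m = 1.002 mm
Final answer: delta = 1.002 mm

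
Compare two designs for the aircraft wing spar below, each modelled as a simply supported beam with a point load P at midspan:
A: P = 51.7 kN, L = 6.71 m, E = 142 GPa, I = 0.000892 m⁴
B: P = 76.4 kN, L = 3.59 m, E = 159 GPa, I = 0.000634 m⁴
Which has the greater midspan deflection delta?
Model: a simply supported beam with a point load P at midspan, so delta = (P·L^3) / (48·E·I) (SI units).
  A: delta = (51700 × 6.71^3) / (48 × (1.42 × 10¹¹) × 0.000892) = 0.002569 m = 2.569 mm
  B: delta = (76400 × 3.59^3) / (48 × (1.59 × 10¹¹) × 0.000634) = 0.0007305 m = 0.7305 mm
2.569 mm > 0.7305 mm, so A is larger.
Final answer: A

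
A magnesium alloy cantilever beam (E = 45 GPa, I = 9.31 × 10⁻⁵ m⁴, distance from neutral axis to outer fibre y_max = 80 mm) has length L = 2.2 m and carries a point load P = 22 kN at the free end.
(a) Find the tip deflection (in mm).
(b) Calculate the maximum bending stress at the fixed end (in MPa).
(a) Tip deflection of a cantilever with an end point load: δ = P·L^3 / (3·E·I). Convert P = 22 kN = 22000 N, E = 45 GPa = 4.5 × 10¹⁰ Pa.
  δ = (22000 × 2.2^3) / (3 × (4.5 × 10¹⁰) × (9.31 × 10⁻⁵)) = 0.01864 m = 18.64 mm
(b) Maximum bending moment at the fixed end: M = P·L = 22000 × 2.2 = 48400 N·m. Convert y_max = 80 mm = 0.08 m.
  σ = M·y_max / I = (48400 × 0.08) / (9.31 × 10⁻⁵) = 4.159 × 10⁷ Pa = 41.59 MPa
Final answer: (a) δ = 18.64 mm, (b) σ = 41.59 MPa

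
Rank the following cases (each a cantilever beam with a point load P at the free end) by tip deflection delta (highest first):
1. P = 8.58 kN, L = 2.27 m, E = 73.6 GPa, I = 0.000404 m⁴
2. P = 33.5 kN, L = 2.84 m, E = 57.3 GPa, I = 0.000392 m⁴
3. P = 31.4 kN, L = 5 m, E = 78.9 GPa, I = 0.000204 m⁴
Model: a cantilever beam with a point load P at the free end, so delta = (P·L^3) / (3·E·I) (SI units).
  Case 1: delta = (8580 × 2.27^3) / (3 × (7.36 × 10¹⁰) × 0.000404) = 0.001125 m = 1.125 mm
  Case 2: delta = (33500 × 2.84^3) / (3 × (5.73 × 10¹⁰) × 0.000392) = 0.01139 m = 11.39 mm
  Case 3: delta = (31400 × 5^3) / (3 × (7.89 × 10¹⁰) × 0.000204) = 0.08129 m = 81.29 mm
Ordering: 81.29 mm (case 3) > 11.39 mm (case 2) > 1.125 mm (case 1)
Final answer: 3, 2, 1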